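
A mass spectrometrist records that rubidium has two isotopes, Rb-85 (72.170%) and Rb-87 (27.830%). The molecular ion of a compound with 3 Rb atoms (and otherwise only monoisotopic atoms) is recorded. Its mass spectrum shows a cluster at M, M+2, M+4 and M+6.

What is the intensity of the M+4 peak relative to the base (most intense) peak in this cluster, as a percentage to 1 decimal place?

38.6%

(0.72170 + 0.27830)^3 gives M 0.3759, M+2 0.4349, M+4 0.1677, M+6 0.0216; the largest is M+2.
P(M+2) = C(3,1) × 0.72170^2 × 0.27830^1 = 3 × 0.52085089 × 0.2783 = 0.434858 (base)
P(M+4) = C(3,2) × 0.72170^1 × 0.27830^2 = 3 × 0.7217 × 0.07745089 = 0.167689
Relative intensity = 0.167689 / 0.434858 × 100 = 38.6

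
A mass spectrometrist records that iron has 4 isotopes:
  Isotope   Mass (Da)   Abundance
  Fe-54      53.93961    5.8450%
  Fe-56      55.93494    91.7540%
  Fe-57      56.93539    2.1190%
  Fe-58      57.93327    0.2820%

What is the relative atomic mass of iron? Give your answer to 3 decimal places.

55.845 Da

Average mass = Σ (abundance × isotope mass) = 0.058450 × 53.93961 + 0.917540 × 55.93494 + 0.021190 × 56.93539 + 0.002820 × 57.93327
= 3.152770 + 51.322545 + 1.206461 + 0.163372 = 55.845148 Da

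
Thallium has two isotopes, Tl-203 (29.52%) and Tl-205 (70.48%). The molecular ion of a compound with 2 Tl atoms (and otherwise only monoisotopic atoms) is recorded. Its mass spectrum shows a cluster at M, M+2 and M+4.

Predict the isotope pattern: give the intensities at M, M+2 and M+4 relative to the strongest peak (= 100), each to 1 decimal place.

The 2 Tl atoms are independent, so intensities follow the terms of (0.2952 + 0.7048)^2.
P(M) = 0.2952^2 = 0.087143
P(M+2) = 2 × 0.2952^1 × 0.7048^1 = 0.416114
P(M+4) = 0.7048^2 = 0.496743
The M+4 peak is largest (0.496743); scaling to 100 gives 17.5 : 83.8 : 100.0.

17.5 : 83.8 : 100.0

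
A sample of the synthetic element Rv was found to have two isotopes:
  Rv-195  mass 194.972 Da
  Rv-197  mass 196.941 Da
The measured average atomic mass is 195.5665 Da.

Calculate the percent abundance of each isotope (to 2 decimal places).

Rv-195: 69.81%, Rv-197: 30.19%

With x = fraction of Rv-195 (so Rv-197 is 1 − x):
194.972·x + 196.941·(1 − x) = 195.5665
(194.972 − 196.941)·x = 195.5665 − 196.941
x = -1.3745 / -1.969 = 0.69807 → 69.81% Rv-195, 30.19% Rv-197.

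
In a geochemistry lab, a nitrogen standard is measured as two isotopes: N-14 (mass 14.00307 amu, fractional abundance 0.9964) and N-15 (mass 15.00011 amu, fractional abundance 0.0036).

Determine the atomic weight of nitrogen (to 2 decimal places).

14.01 amu

Ar = Σ fᵢ·mᵢ = 0.9964 × 14.00307 + 0.0036 × 15.00011
= 13.952659 + 0.054000 = 14.006659 amu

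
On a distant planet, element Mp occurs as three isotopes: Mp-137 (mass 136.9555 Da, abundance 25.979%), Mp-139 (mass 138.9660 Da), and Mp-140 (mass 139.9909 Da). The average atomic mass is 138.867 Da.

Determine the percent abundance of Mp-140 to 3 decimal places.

41.302%

The remaining 74.021% is split between Mp-139 (fraction x) and Mp-140 (fraction 0.74021 − x).
Substituting: 138.9660x + 139.9909(0.74021 − x) = 103.287330655
(138.9660 − 139.9909)x = -0.335333434  ⇒  x = 0.32719, y = 0.41302
Mp-139: 32.719%, Mp-140: 41.302%.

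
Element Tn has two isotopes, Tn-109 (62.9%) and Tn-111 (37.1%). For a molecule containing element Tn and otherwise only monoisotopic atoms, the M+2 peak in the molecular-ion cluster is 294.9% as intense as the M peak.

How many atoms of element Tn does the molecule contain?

For n independent Tn atoms, I(M+2)/I(M) = n · (abundance Tn-111) / (abundance Tn-109) = n · 0.371/0.629.
n = 2.949 × 0.629/0.371 = 5.00 ≈ 5

5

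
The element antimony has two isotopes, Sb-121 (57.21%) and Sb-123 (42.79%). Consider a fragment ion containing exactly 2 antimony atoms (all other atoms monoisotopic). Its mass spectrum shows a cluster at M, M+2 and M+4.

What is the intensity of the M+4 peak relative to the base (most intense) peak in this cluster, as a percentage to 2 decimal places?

Term probabilities: M 0.3273, M+2 0.4896, M+4 0.1831. Base peak = M+2.
P(M+2) = C(2,1) × 0.5721^1 × 0.4279^1 = 2 × 0.5721 × 0.4279 = 0.489603 (base)
P(M+4) = C(2,2) × 0.5721^0 × 0.4279^2 = 1 × 1.0000 × 0.18309841 = 0.183098
Relative intensity = 0.183098 / 0.489603 × 100 = 37.40

37.40%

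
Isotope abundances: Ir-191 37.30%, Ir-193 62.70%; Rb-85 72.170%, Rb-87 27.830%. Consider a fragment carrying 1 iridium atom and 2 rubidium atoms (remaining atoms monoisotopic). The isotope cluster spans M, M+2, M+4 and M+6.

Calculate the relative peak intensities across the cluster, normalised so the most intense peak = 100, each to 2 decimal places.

Iridium pattern (n=1): 0.3730 : 0.6270
Rubidium pattern (n=2): 0.52085089 : 0.40169822 : 0.07745089
Convolve the two distributions (both contribute in 2-u steps):
  M: 0.3730×0.52085089 = 0.194277
  M+2: 0.3730×0.40169822 + 0.6270×0.52085089 = 0.476407
  M+4: 0.3730×0.07745089 + 0.6270×0.40169822 = 0.280754
  M+6: 0.6270×0.07745089 = 0.048562
Scale to base peak (0.476407) = 100: 40.78 : 100.00 : 58.93 : 10.19

40.78 : 100.00 : 58.93 : 10.19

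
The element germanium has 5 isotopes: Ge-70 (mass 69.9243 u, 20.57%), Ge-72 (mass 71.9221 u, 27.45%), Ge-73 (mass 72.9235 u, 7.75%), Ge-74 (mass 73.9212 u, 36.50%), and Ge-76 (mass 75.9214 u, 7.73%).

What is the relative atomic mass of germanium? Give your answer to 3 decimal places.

Weight each isotope mass by its fractional abundance: 0.2057 × 69.9243 + 0.2745 × 71.9221 + 0.0775 × 72.9235 + 0.3650 × 73.9212 + 0.0773 × 75.9214
= 14.38343 + 19.74262 + 5.65157 + 26.98124 + 5.86872 = 72.62758 u

72.628 u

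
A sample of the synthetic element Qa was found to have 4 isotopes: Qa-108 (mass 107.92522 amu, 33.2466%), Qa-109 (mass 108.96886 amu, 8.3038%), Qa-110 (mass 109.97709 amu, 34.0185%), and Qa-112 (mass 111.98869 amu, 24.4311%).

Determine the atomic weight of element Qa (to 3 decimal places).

Average mass = Σ (abundance × isotope mass) = 0.332466 × 107.92522 + 0.083038 × 108.96886 + 0.340185 × 109.97709 + 0.244311 × 111.98869
= 35.881466 + 9.048556 + 37.412556 + 27.360069 = 109.702647 amu

109.703 amu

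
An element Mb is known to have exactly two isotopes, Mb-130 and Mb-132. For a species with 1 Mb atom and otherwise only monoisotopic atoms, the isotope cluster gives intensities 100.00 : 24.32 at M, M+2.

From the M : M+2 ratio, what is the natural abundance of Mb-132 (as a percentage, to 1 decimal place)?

If p is the fraction of Mb that is Mb-130, then I(M+2)/I(M) = [C(1,1)·p^0·(1−p)] / p^1 = 1·(1−p)/p = 24.32/100.00 = 0.2432
(1−p)/p = 0.2432/1 = 0.2432  ⇒  p = 1/(1 + 0.2432) = 0.8044
Mb-130: 80.4%, Mb-132: 19.6%.

19.6%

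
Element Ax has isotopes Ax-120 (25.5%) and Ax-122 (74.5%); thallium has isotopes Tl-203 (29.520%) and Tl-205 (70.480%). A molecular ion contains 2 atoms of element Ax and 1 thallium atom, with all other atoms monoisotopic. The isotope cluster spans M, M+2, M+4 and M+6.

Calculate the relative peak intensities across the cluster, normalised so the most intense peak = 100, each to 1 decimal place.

Element Ax pattern (n=2): 0.065025 : 0.37995 : 0.555025
Thallium pattern (n=1): 0.2952 : 0.7048
Convolve the two distributions (both contribute in 2-u steps):
  M: 0.065025×0.2952 = 0.019195
  M+2: 0.065025×0.7048 + 0.37995×0.2952 = 0.157991
  M+4: 0.37995×0.7048 + 0.555025×0.2952 = 0.431632
  M+6: 0.555025×0.7048 = 0.391182
Scale to base peak (0.431632) = 100: 4.4 : 36.6 : 100.0 : 90.6

4.4 : 36.6 : 100.0 : 90.6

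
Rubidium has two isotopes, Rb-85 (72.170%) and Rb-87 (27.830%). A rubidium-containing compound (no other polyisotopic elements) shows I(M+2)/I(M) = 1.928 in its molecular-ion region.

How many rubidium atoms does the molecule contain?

The M+2/M ratio from n Rb atoms is n · q/p = n · 0.27830/0.72170.
n = 1.928 × 0.72170/0.27830 = 5.00 ≈ 5

5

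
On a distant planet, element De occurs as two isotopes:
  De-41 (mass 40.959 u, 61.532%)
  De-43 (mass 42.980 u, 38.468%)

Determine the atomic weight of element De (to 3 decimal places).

The abundance-weighted mean is 0.61532 × 40.959 + 0.38468 × 42.980
= 25.2029 + 16.5335 = 41.7364 u

41.736 u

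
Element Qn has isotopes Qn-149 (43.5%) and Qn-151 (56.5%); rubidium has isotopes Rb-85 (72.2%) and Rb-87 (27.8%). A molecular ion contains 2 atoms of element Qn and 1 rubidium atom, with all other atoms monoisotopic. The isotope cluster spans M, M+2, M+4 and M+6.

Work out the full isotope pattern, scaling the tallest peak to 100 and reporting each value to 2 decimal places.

33.53 : 100.00 : 90.09 : 21.78

Element Qn pattern (n=2): 0.189225 : 0.49155 : 0.319225
Rubidium pattern (n=1): 0.7220 : 0.2780
Convolve the two distributions (both contribute in 2-u steps):
  M: 0.189225×0.7220 = 0.136620
  M+2: 0.189225×0.2780 + 0.49155×0.7220 = 0.407504
  M+4: 0.49155×0.2780 + 0.319225×0.7220 = 0.367131
  M+6: 0.319225×0.2780 = 0.088745
Scale to base peak (0.407504) = 100: 33.53 : 100.00 : 90.09 : 21.78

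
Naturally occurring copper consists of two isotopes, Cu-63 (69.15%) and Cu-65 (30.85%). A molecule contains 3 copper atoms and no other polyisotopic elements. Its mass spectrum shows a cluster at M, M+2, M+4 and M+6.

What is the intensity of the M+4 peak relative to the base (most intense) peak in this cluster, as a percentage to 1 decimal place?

Binomial terms of (0.6915 + 0.3085)^3: M 0.3307, M+2 0.4425, M+4 0.1974, M+6 0.0294 → M+2 is the base peak.
P(M+2) = C(3,1) × 0.6915^2 × 0.3085^1 = 3 × 0.47817225 × 0.3085 = 0.442548 (base)
P(M+4) = C(3,2) × 0.6915^1 × 0.3085^2 = 3 × 0.6915 × 0.09517225 = 0.197435
Relative intensity = 0.197435 / 0.442548 × 100 = 44.6

44.6%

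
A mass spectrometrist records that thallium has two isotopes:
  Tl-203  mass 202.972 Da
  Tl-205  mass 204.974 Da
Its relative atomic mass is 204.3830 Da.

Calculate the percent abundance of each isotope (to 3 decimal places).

Writing the weighted mean with unknown fraction x of Tl-203:
202.972·x + 204.974·(1 − x) = 204.3830
(202.972 − 204.974)·x = 204.3830 − 204.974
x = -0.5910 / -2.002 = 0.29520 → 29.520% Tl-203, 70.480% Tl-205.

Tl-203: 29.520%, Tl-205: 70.480%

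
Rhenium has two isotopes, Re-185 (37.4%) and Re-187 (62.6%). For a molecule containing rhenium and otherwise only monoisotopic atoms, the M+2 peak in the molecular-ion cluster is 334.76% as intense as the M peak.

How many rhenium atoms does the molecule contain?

2

With n Re atoms, P(M+2)/P(M) = C(n,1)·p^(n−1)q / p^n = n·q/p = n · 0.626/0.374.
n = 3.3476 × 0.374/0.626 = 2.00 ≈ 2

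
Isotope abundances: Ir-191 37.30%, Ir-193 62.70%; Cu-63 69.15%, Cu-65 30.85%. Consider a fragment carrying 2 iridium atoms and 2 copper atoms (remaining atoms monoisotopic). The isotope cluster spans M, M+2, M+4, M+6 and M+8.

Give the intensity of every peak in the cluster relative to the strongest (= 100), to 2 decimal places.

Iridium pattern (n=2): 0.139129 : 0.467742 : 0.393129
Copper pattern (n=2): 0.47817225 : 0.4266555 : 0.09517225
Convolve the two distributions (both contribute in 2-u steps):
  M: 0.139129×0.47817225 = 0.066528
  M+2: 0.139129×0.4266555 + 0.467742×0.47817225 = 0.283021
  M+4: 0.139129×0.09517225 + 0.467742×0.4266555 + 0.393129×0.47817225 = 0.400789
  M+6: 0.467742×0.09517225 + 0.393129×0.4266555 = 0.212247
  M+8: 0.393129×0.09517225 = 0.037415
Scale to base peak (0.400789) = 100: 16.60 : 70.62 : 100.00 : 52.96 : 9.34

16.60 : 70.62 : 100.00 : 52.96 : 9.34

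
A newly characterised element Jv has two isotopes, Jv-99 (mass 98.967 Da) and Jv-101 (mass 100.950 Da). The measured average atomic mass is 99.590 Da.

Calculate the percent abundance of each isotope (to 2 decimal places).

Jv-99: 68.58%, Jv-101: 31.42%

Writing the weighted mean with unknown fraction x of Jv-99:
98.967·x + 100.950·(1 − x) = 99.590
(98.967 − 100.950)·x = 99.590 − 100.950
x = -1.360 / -1.983 = 0.68583 → 68.58% Jv-99, 31.42% Jv-101.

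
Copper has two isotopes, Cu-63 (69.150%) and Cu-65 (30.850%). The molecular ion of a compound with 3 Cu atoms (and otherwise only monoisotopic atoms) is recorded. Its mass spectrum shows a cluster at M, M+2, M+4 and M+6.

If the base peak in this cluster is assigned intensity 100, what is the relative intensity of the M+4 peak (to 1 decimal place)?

44.6

(0.69150 + 0.30850)^3 gives M 0.3307, M+2 0.4425, M+4 0.1974, M+6 0.0294; the largest is M+2.
P(M+2) = C(3,1) × 0.69150^2 × 0.30850^1 = 3 × 0.47817225 × 0.3085 = 0.442548 (base)
P(M+4) = C(3,2) × 0.69150^1 × 0.30850^2 = 3 × 0.6915 × 0.09517225 = 0.197435
Relative intensity = 0.197435 / 0.442548 × 100 = 44.6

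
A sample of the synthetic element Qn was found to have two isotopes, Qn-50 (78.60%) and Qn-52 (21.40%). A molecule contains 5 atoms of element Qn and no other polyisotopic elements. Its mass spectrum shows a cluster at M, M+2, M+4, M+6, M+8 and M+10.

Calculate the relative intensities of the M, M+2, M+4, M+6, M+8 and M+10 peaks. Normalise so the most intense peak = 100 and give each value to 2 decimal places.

Each Qn atom is independently Qn-50 (p = 0.7860) or Qn-52 (q = 0.2140); the cluster is the binomial expansion (p + q)^5.
P(M) = 0.7860^5 = 0.299994
P(M+2) = 5 × 0.7860^4 × 0.2140^1 = 0.408389
P(M+4) = 10 × 0.7860^3 × 0.2140^2 = 0.222380
P(M+6) = 10 × 0.7860^2 × 0.2140^3 = 0.060546
P(M+8) = 5 × 0.7860^1 × 0.2140^4 = 0.008242
P(M+10) = 0.2140^5 = 0.000449
The M+2 peak is largest (0.408389); scaling to 100 gives 73.46 : 100.00 : 54.45 : 14.83 : 2.02 : 0.11.

73.46 : 100.00 : 54.45 : 14.83 : 2.02 : 0.11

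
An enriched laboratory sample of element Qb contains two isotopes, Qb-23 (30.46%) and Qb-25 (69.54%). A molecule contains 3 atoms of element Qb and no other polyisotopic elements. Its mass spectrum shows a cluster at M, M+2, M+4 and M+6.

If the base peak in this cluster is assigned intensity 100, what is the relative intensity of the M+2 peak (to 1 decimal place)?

Binomial terms of (0.3046 + 0.6954)^3: M 0.0283, M+2 0.1936, M+4 0.4419, M+6 0.3363 → M+4 is the base peak.
P(M+4) = C(3,2) × 0.3046^1 × 0.6954^2 = 3 × 0.3046 × 0.48358116 = 0.441896 (base)
P(M+2) = C(3,1) × 0.3046^2 × 0.6954^1 = 3 × 0.09278116 × 0.6954 = 0.193560
Relative intensity = 0.193560 / 0.441896 × 100 = 43.8

43.8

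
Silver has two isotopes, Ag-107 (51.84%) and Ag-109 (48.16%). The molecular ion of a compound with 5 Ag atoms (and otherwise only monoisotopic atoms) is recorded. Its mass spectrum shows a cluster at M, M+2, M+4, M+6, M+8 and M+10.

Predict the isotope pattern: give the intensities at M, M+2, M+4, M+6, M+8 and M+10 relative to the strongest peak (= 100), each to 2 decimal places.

The 5 Ag atoms are independent, so intensities follow the terms of (0.5184 + 0.4816)^5.
P(M) = 0.5184^5 = 0.037439
P(M+2) = 5 × 0.5184^4 × 0.4816^1 = 0.173907
P(M+4) = 10 × 0.5184^3 × 0.4816^2 = 0.323123
P(M+6) = 10 × 0.5184^2 × 0.4816^3 = 0.300185
P(M+8) = 5 × 0.5184^1 × 0.4816^4 = 0.139438
P(M+10) = 0.4816^5 = 0.025908
The M+4 peak is largest (0.323123); scaling to 100 gives 11.59 : 53.82 : 100.00 : 92.90 : 43.15 : 8.02.

11.59 : 53.82 : 100.00 : 92.90 : 43.15 : 8.02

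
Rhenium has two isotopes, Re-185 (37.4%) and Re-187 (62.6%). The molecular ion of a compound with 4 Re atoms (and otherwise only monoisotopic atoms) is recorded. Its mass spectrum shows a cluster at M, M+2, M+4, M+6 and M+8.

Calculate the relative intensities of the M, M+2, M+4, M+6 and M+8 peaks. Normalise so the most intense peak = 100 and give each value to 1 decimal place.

5.3 : 35.7 : 89.6 : 100.0 : 41.8

The 4 Re atoms are independent, so intensities follow the terms of (0.374 + 0.626)^4.
P(M) = 0.374^4 = 0.019565
P(M+2) = 4 × 0.374^3 × 0.626^1 = 0.130993
P(M+4) = 6 × 0.374^2 × 0.626^2 = 0.328884
P(M+6) = 4 × 0.374^1 × 0.626^3 = 0.366990
P(M+8) = 0.626^4 = 0.153567
The M+6 peak is largest (0.366990); scaling to 100 gives 5.3 : 35.7 : 89.6 : 100.0 : 41.8.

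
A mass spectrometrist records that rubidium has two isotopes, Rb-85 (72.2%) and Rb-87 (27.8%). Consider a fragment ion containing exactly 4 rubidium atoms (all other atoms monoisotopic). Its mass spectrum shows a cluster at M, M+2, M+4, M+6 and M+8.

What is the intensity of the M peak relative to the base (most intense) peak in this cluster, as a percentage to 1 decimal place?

64.9%

(0.722 + 0.278)^4 gives M 0.2717, M+2 0.4185, M+4 0.2417, M+6 0.0620, M+8 0.0060; the largest is M+2.
P(M+2) = C(4,1) × 0.722^3 × 0.278^1 = 4 × 0.37636705 × 0.2780 = 0.418520 (base)
P(M) = C(4,0) × 0.722^4 × 0.278^0 = 1 × 0.27173701 × 1.0000 = 0.271737
Relative intensity = 0.271737 / 0.418520 × 100 = 64.9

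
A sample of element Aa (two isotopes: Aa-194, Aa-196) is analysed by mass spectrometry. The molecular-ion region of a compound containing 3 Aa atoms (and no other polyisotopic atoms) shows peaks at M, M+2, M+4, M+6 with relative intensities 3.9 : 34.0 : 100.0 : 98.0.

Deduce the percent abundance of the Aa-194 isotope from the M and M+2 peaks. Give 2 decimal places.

25.60%

Let p = fractional abundance of Aa-194. I(M+2)/I(M) = [C(3,1)·p^2·(1−p)] / p^3 = 3·(1−p)/p = 34.0/3.9 = 8.7179
(1−p)/p = 8.7179/3 = 2.9060  ⇒  p = 1/(1 + 2.9060) = 0.2560
Aa-194: 25.60%, Aa-196: 74.40%.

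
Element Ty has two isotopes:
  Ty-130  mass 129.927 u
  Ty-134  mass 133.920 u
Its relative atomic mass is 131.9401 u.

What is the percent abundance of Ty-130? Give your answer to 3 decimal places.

49.584%

Writing the weighted mean with unknown fraction x of Ty-130:
129.927·x + 133.920·(1 − x) = 131.9401
(129.927 − 133.920)·x = 131.9401 − 133.920
x = -1.9799 / -3.993 = 0.49584 → 49.584% Ty-130, 50.416% Ty-134.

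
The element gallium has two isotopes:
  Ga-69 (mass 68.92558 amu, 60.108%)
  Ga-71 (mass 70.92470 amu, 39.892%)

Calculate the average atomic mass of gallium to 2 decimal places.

69.72 amu

The abundance-weighted mean is 0.60108 × 68.92558 + 0.39892 × 70.92470
= 41.429788 + 28.293281 = 69.723069 amu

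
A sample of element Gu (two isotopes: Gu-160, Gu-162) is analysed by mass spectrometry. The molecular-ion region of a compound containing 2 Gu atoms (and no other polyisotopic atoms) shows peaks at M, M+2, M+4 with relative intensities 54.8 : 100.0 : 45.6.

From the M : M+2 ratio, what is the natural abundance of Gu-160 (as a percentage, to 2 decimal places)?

If p is the fraction of Gu that is Gu-160, then I(M+2)/I(M) = [C(2,1)·p^1·(1−p)] / p^2 = 2·(1−p)/p = 100.0/54.8 = 1.8248
(1−p)/p = 1.8248/2 = 0.9124  ⇒  p = 1/(1 + 0.9124) = 0.5229
Gu-160: 52.29%, Gu-162: 47.71%.

52.29%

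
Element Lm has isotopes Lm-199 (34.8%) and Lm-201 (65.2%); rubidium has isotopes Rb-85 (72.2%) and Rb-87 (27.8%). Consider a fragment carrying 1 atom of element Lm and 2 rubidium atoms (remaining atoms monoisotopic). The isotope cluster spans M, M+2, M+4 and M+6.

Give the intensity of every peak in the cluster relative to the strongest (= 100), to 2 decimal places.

Element Lm pattern (n=1): 0.3480 : 0.6520
Rubidium pattern (n=2): 0.521284 : 0.401432 : 0.077284
Convolve the two distributions (both contribute in 2-u steps):
  M: 0.3480×0.521284 = 0.181407
  M+2: 0.3480×0.401432 + 0.6520×0.521284 = 0.479576
  M+4: 0.3480×0.077284 + 0.6520×0.401432 = 0.288628
  M+6: 0.6520×0.077284 = 0.050389
Scale to base peak (0.479576) = 100: 37.83 : 100.00 : 60.18 : 10.51

37.83 : 100.00 : 60.18 : 10.51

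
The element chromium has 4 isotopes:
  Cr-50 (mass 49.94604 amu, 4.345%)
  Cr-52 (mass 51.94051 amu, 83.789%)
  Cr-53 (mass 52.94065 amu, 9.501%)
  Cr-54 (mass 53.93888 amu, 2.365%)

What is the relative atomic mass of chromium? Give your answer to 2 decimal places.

Ar = Σ fᵢ·mᵢ = 0.04345 × 49.94604 + 0.83789 × 51.94051 + 0.09501 × 52.94065 + 0.02365 × 53.93888
= 2.170155 + 43.520434 + 5.029891 + 1.275655 = 51.996135 amu

52.00 amu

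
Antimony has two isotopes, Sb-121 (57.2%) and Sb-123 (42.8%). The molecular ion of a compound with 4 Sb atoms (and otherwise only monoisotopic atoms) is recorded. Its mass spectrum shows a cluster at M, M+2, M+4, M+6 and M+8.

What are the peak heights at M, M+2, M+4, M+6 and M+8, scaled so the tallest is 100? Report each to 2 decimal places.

The 4 Sb atoms are independent, so intensities follow the terms of (0.572 + 0.428)^4.
P(M) = 0.572^4 = 0.107049
P(M+2) = 4 × 0.572^3 × 0.428^1 = 0.320400
P(M+4) = 6 × 0.572^2 × 0.428^2 = 0.359609
P(M+6) = 4 × 0.572^1 × 0.428^3 = 0.179385
P(M+8) = 0.428^4 = 0.033556
The M+4 peak is largest (0.359609); scaling to 100 gives 29.77 : 89.10 : 100.00 : 49.88 : 9.33.

29.77 : 89.10 : 100.00 : 49.88 : 9.33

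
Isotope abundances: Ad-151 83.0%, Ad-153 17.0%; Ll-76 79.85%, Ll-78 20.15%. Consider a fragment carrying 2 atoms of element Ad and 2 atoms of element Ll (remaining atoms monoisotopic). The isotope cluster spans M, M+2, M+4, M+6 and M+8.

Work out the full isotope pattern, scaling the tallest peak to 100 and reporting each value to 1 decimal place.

100.0 : 91.4 : 31.2 : 4.7 : 0.3

Element Ad pattern (n=2): 0.6889 : 0.2822 : 0.0289
Element Ll pattern (n=2): 0.63760225 : 0.3217955 : 0.04060225
Convolve the two distributions (both contribute in 2-u steps):
  M: 0.6889×0.63760225 = 0.439244
  M+2: 0.6889×0.3217955 + 0.2822×0.63760225 = 0.401616
  M+4: 0.6889×0.04060225 + 0.2822×0.3217955 + 0.0289×0.63760225 = 0.137208
  M+6: 0.2822×0.04060225 + 0.0289×0.3217955 = 0.020758
  M+8: 0.0289×0.04060225 = 0.001173
Scale to base peak (0.439244) = 100: 100.0 : 91.4 : 31.2 : 4.7 : 0.3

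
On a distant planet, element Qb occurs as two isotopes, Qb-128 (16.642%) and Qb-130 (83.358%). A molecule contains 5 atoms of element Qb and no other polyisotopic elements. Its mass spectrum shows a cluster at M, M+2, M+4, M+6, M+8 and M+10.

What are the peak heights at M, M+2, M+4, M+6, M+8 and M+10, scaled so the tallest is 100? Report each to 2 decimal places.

Each Qb atom is independently Qb-128 (p = 0.16642) or Qb-130 (q = 0.83358); the cluster is the binomial expansion (p + q)^5.
P(M) = 0.16642^5 = 0.000128
P(M+2) = 5 × 0.16642^4 × 0.83358^1 = 0.003197
P(M+4) = 10 × 0.16642^3 × 0.83358^2 = 0.032027
P(M+6) = 10 × 0.16642^2 × 0.83358^3 = 0.160418
P(M+8) = 5 × 0.16642^1 × 0.83358^4 = 0.401758
P(M+10) = 0.83358^5 = 0.402473
The M+10 peak is largest (0.402473); scaling to 100 gives 0.03 : 0.79 : 7.96 : 39.86 : 99.82 : 100.00.

0.03 : 0.79 : 7.96 : 39.86 : 99.82 : 100.00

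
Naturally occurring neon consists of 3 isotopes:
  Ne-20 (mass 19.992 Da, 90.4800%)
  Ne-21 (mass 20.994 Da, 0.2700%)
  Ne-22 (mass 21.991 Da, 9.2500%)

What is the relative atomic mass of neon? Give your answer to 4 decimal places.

Average mass = Σ (abundance × isotope mass) = 0.904800 × 19.992 + 0.002700 × 20.994 + 0.092500 × 21.991
= 18.08876 + 0.05668 + 2.03417 = 20.17961 Da

20.1796 Da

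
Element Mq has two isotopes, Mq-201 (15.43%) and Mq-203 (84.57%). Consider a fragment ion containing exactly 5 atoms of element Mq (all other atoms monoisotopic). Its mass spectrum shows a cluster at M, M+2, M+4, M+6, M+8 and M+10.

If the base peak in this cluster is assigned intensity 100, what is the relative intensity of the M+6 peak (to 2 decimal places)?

33.29

Term probabilities: M 0.0001, M+2 0.0024, M+4 0.0263, M+6 0.1440, M+8 0.3946, M+10 0.4326. Base peak = M+10.
P(M+10) = C(5,5) × 0.1543^0 × 0.8457^5 = 1 × 1.0000 × 0.43259516 = 0.432595 (base)
P(M+6) = C(5,3) × 0.1543^2 × 0.8457^3 = 10 × 0.02380849 × 0.60485182 = 0.144006
Relative intensity = 0.144006 / 0.432595 × 100 = 33.29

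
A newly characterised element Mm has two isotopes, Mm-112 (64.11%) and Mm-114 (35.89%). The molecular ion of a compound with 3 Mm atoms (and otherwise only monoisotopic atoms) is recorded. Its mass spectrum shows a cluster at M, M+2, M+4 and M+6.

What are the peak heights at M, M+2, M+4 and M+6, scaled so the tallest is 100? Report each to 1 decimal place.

59.5 : 100.0 : 56.0 : 10.4

Expanding (0.6411 + 0.3589)^3:
P(M) = 0.6411^3 = 0.263498
P(M+2) = 3 × 0.6411^2 × 0.3589^1 = 0.442534
P(M+4) = 3 × 0.6411^1 × 0.3589^2 = 0.247739
P(M+6) = 0.3589^3 = 0.046230
The M+2 peak is largest (0.442534); scaling to 100 gives 59.5 : 100.0 : 56.0 : 10.4.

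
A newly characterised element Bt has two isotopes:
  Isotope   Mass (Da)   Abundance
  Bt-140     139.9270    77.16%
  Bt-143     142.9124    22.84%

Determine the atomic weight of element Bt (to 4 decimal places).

140.6089 Da

Weight each isotope mass by its fractional abundance: 0.7716 × 139.9270 + 0.2284 × 142.9124
= 107.96767 + 32.64119 = 140.60886 Da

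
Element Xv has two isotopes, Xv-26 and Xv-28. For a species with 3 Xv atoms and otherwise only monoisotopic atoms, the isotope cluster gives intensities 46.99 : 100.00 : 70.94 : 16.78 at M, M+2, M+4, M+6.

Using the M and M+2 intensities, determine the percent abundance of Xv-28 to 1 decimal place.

Write p for the Xv-26 fraction. I(M+2)/I(M) = [C(3,1)·p^2·(1−p)] / p^3 = 3·(1−p)/p = 100.00/46.99 = 2.1281
(1−p)/p = 2.1281/3 = 0.7094  ⇒  p = 1/(1 + 0.7094) = 0.5850
Xv-26: 58.5%, Xv-28: 41.5%.

41.5%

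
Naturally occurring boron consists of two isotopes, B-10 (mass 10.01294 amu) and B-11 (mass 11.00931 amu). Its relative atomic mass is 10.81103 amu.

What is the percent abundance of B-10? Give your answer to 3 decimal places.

19.900%

Let x be the fractional abundance of B-10; then B-11 has abundance 1 − x.
10.01294·x + 11.00931·(1 − x) = 10.81103
(10.01294 − 11.00931)·x = 10.81103 − 11.00931
x = -0.19828 / -0.99637 = 0.19900 → 19.900% B-10, 80.100% B-11.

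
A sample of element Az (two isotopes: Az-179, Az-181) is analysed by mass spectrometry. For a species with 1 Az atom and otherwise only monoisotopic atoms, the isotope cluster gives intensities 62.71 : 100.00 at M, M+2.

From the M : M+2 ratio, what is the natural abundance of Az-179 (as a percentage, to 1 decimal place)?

Let p = fractional abundance of Az-179. I(M+2)/I(M) = [C(1,1)·p^0·(1−p)] / p^1 = 1·(1−p)/p = 100.00/62.71 = 1.5946
(1−p)/p = 1.5946/1 = 1.5946  ⇒  p = 1/(1 + 1.5946) = 0.3854
Az-179: 38.5%, Az-181: 61.5%.

38.5%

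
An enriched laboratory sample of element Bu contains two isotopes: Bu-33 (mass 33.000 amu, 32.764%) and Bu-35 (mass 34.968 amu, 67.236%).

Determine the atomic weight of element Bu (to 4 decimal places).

The abundance-weighted mean is 0.32764 × 33.000 + 0.67236 × 34.968
= 10.81212 + 23.51108 = 34.32320 amu

34.3232 amu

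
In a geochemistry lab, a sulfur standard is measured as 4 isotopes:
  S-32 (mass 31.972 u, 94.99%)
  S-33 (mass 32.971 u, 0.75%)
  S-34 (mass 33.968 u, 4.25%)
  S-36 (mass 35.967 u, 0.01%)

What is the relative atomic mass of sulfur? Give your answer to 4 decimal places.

32.0647 u

Average mass = Σ (abundance × isotope mass) = 0.9499 × 31.972 + 0.0075 × 32.971 + 0.0425 × 33.968 + 0.0001 × 35.967
= 30.37020 + 0.24728 + 1.44364 + 0.00360 = 32.06472 u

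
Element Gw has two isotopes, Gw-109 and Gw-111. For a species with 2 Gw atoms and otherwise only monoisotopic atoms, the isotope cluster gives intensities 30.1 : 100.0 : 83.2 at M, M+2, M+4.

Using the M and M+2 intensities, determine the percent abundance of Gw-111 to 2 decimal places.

62.42%

If p is the fraction of Gw that is Gw-109, then I(M+2)/I(M) = [C(2,1)·p^1·(1−p)] / p^2 = 2·(1−p)/p = 100.0/30.1 = 3.3223
(1−p)/p = 3.3223/2 = 1.6611  ⇒  p = 1/(1 + 1.6611) = 0.3758
Gw-109: 37.58%, Gw-111: 62.42%.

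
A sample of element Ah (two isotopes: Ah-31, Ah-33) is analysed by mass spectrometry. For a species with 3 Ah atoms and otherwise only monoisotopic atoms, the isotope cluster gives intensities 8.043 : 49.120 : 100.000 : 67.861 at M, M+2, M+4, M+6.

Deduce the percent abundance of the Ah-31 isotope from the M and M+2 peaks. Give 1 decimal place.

Let p = fractional abundance of Ah-31. I(M+2)/I(M) = [C(3,1)·p^2·(1−p)] / p^3 = 3·(1−p)/p = 49.120/8.043 = 6.1072
(1−p)/p = 6.1072/3 = 2.0357  ⇒  p = 1/(1 + 2.0357) = 0.3294
Ah-31: 32.9%, Ah-33: 67.1%.

32.9%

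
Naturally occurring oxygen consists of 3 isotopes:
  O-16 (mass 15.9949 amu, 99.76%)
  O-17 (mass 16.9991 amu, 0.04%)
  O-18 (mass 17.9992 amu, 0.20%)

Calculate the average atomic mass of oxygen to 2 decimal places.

Weight each isotope mass by its fractional abundance: 0.9976 × 15.9949 + 0.0004 × 16.9991 + 0.0020 × 17.9992
= 15.95651 + 0.00680 + 0.03600 = 15.99931 amu

16.00 amu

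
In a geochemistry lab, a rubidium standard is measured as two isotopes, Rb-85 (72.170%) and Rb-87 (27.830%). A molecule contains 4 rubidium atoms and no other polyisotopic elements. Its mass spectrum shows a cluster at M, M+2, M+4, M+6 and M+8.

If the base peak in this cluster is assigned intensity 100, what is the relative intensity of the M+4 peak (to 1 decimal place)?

Binomial terms of (0.72170 + 0.27830)^4: M 0.2713, M+2 0.4184, M+4 0.2420, M+6 0.0622, M+8 0.0060 → M+2 is the base peak.
P(M+2) = C(4,1) × 0.72170^3 × 0.27830^1 = 4 × 0.37589809 × 0.2783 = 0.418450 (base)
P(M+4) = C(4,2) × 0.72170^2 × 0.27830^2 = 6 × 0.52085089 × 0.07745089 = 0.242042
Relative intensity = 0.242042 / 0.418450 × 100 = 57.8

57.8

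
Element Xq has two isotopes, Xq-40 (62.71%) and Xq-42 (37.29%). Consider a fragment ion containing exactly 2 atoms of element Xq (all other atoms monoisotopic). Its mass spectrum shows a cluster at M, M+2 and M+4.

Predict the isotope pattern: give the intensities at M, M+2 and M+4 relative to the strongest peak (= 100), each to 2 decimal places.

84.08 : 100.00 : 29.73

Expanding (0.6271 + 0.3729)^2:
P(M) = 0.6271^2 = 0.393254
P(M+2) = 2 × 0.6271^1 × 0.3729^1 = 0.467691
P(M+4) = 0.3729^2 = 0.139054
The M+2 peak is largest (0.467691); scaling to 100 gives 84.08 : 100.00 : 29.73.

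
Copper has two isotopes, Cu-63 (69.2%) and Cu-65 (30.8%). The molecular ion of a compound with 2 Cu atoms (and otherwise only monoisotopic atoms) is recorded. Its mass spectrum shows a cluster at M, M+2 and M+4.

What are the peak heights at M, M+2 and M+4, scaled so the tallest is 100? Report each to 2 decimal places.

100.00 : 89.02 : 19.81

Expanding (0.692 + 0.308)^2:
P(M) = 0.692^2 = 0.478864
P(M+2) = 2 × 0.692^1 × 0.308^1 = 0.426272
P(M+4) = 0.308^2 = 0.094864
The M peak is largest (0.478864); scaling to 100 gives 100.00 : 89.02 : 19.81.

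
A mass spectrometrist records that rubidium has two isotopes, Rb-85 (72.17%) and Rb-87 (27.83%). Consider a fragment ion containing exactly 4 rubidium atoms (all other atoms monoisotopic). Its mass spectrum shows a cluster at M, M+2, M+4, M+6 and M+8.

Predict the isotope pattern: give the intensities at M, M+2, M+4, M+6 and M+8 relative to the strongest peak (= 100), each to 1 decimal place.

64.8 : 100.0 : 57.8 : 14.9 : 1.4

Expanding (0.7217 + 0.2783)^4:
P(M) = 0.7217^4 = 0.271286
P(M+2) = 4 × 0.7217^3 × 0.2783^1 = 0.418450
P(M+4) = 6 × 0.7217^2 × 0.2783^2 = 0.242042
P(M+6) = 4 × 0.7217^1 × 0.2783^3 = 0.062224
P(M+8) = 0.2783^4 = 0.005999
The M+2 peak is largest (0.418450); scaling to 100 gives 64.8 : 100.0 : 57.8 : 14.9 : 1.4.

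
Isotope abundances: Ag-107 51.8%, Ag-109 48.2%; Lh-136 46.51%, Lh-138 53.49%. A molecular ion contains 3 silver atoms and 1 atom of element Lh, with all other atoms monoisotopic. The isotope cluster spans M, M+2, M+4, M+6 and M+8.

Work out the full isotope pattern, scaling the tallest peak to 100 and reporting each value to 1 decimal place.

17.2 : 67.9 : 100.0 : 65.3 : 16.0

Silver pattern (n=3): 0.13899183 : 0.3879965 : 0.3610315 : 0.11198017
Element Lh pattern (n=1): 0.4651 : 0.5349
Convolve the two distributions (both contribute in 2-u steps):
  M: 0.13899183×0.4651 = 0.064645
  M+2: 0.13899183×0.5349 + 0.3879965×0.4651 = 0.254804
  M+4: 0.3879965×0.5349 + 0.3610315×0.4651 = 0.375455
  M+6: 0.3610315×0.5349 + 0.11198017×0.4651 = 0.245198
  M+8: 0.11198017×0.5349 = 0.059898
Scale to base peak (0.375455) = 100: 17.2 : 67.9 : 100.0 : 65.3 : 16.0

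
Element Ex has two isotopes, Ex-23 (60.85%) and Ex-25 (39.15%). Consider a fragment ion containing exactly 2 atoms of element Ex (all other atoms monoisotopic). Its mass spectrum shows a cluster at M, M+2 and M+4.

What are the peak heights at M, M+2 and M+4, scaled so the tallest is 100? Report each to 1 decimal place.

The 2 Ex atoms are independent, so intensities follow the terms of (0.6085 + 0.3915)^2.
P(M) = 0.6085^2 = 0.370272
P(M+2) = 2 × 0.6085^1 × 0.3915^1 = 0.476455
P(M+4) = 0.3915^2 = 0.153272
The M+2 peak is largest (0.476455); scaling to 100 gives 77.7 : 100.0 : 32.2.

77.7 : 100.0 : 32.2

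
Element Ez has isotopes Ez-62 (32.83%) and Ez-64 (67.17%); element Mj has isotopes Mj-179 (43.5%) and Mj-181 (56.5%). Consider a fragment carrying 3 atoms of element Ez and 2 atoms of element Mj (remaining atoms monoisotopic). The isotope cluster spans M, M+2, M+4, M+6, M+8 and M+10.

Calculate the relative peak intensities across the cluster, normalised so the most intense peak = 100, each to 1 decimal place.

1.9 : 16.9 : 58.6 : 100.0 : 84.3 : 28.0

Element Ez pattern (n=3): 0.03538447 : 0.21718927 : 0.44436806 : 0.3030582
Element Mj pattern (n=2): 0.189225 : 0.49155 : 0.319225
Convolve the two distributions (both contribute in 2-u steps):
  M: 0.03538447×0.189225 = 0.006696
  M+2: 0.03538447×0.49155 + 0.21718927×0.189225 = 0.058491
  M+4: 0.03538447×0.319225 + 0.21718927×0.49155 + 0.44436806×0.189225 = 0.202141
  M+6: 0.21718927×0.319225 + 0.44436806×0.49155 + 0.3030582×0.189225 = 0.345108
  M+8: 0.44436806×0.319225 + 0.3030582×0.49155 = 0.290822
  M+10: 0.3030582×0.319225 = 0.096744
Scale to base peak (0.345108) = 100: 1.9 : 16.9 : 58.6 : 100.0 : 84.3 : 28.0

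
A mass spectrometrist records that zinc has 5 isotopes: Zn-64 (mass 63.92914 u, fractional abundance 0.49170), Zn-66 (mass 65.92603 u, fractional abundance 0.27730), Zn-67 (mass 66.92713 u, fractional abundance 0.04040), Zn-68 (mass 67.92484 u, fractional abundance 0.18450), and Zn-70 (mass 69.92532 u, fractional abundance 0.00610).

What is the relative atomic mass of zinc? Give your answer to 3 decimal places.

Average mass = Σ (abundance × isotope mass) = 0.49170 × 63.92914 + 0.27730 × 65.92603 + 0.04040 × 66.92713 + 0.18450 × 67.92484 + 0.00610 × 69.92532
= 31.433958 + 18.281288 + 2.703856 + 12.532133 + 0.426544 = 65.377779 u

65.378 u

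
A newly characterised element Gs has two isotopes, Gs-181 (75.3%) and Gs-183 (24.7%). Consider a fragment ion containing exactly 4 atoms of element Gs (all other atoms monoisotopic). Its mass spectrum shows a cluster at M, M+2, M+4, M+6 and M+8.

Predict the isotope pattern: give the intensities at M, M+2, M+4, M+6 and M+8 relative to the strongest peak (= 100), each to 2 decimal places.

76.21 : 100.00 : 49.20 : 10.76 : 0.88

Each Gs atom is independently Gs-181 (p = 0.753) or Gs-183 (q = 0.247); the cluster is the binomial expansion (p + q)^4.
P(M) = 0.753^4 = 0.321499
P(M+2) = 4 × 0.753^3 × 0.247^1 = 0.421834
P(M+4) = 6 × 0.753^2 × 0.247^2 = 0.207556
P(M+6) = 4 × 0.753^1 × 0.247^3 = 0.045388
P(M+8) = 0.247^4 = 0.003722
The M+2 peak is largest (0.421834); scaling to 100 gives 76.21 : 100.00 : 49.20 : 10.76 : 0.88.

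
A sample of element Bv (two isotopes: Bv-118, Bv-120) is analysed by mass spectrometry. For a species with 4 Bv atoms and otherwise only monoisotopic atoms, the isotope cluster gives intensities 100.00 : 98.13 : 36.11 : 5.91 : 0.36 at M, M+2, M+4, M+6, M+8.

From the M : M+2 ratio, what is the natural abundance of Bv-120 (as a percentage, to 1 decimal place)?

Let p = fractional abundance of Bv-118. I(M+2)/I(M) = [C(4,1)·p^3·(1−p)] / p^4 = 4·(1−p)/p = 98.13/100.00 = 0.9813
(1−p)/p = 0.9813/4 = 0.2453  ⇒  p = 1/(1 + 0.2453) = 0.8030
Bv-118: 80.3%, Bv-120: 19.7%.

19.7%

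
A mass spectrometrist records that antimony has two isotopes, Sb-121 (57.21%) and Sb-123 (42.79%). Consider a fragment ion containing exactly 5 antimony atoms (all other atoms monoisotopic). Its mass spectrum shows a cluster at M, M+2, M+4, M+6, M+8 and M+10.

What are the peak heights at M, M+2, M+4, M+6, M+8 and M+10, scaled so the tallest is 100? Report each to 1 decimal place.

17.9 : 66.8 : 100.0 : 74.8 : 28.0 : 4.2

The 5 Sb atoms are independent, so intensities follow the terms of (0.5721 + 0.4279)^5.
P(M) = 0.5721^5 = 0.061286
P(M+2) = 5 × 0.5721^4 × 0.4279^1 = 0.229192
P(M+4) = 10 × 0.5721^3 × 0.4279^2 = 0.342847
P(M+6) = 10 × 0.5721^2 × 0.4279^3 = 0.256431
P(M+8) = 5 × 0.5721^1 × 0.4279^4 = 0.095898
P(M+10) = 0.4279^5 = 0.014345
The M+4 peak is largest (0.342847); scaling to 100 gives 17.9 : 66.8 : 100.0 : 74.8 : 28.0 : 4.2.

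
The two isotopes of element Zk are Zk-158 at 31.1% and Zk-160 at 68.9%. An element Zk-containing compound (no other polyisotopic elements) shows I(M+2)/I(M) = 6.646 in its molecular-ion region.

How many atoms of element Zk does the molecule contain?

3

With n Zk atoms, P(M+2)/P(M) = C(n,1)·p^(n−1)q / p^n = n·q/p = n · 0.689/0.311.
n = 6.646 × 0.311/0.689 = 3.00 ≈ 3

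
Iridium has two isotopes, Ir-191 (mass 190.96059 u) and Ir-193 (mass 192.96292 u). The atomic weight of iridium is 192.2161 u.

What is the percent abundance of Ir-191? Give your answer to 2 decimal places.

37.30%

Writing the weighted mean with unknown fraction x of Ir-191:
190.96059·x + 192.96292·(1 − x) = 192.2161
(190.96059 − 192.96292)·x = 192.2161 − 192.96292
x = -0.74682 / -2.00233 = 0.37298 → 37.30% Ir-191, 62.70% Ir-193.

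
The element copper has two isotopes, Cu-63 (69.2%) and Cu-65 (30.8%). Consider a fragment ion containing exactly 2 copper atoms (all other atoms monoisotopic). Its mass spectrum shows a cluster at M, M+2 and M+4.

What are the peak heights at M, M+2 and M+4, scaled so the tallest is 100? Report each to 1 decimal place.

Each Cu atom is independently Cu-63 (p = 0.692) or Cu-65 (q = 0.308); the cluster is the binomial expansion (p + q)^2.
P(M) = 0.692^2 = 0.478864
P(M+2) = 2 × 0.692^1 × 0.308^1 = 0.426272
P(M+4) = 0.308^2 = 0.094864
The M peak is largest (0.478864); scaling to 100 gives 100.0 : 89.0 : 19.8.

100.0 : 89.0 : 19.8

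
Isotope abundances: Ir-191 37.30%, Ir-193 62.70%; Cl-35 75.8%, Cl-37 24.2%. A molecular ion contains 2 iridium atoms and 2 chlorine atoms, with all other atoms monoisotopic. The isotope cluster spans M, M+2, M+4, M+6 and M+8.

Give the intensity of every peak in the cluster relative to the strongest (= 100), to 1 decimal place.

Iridium pattern (n=2): 0.139129 : 0.467742 : 0.393129
Chlorine pattern (n=2): 0.574564 : 0.366872 : 0.058564
Convolve the two distributions (both contribute in 2-u steps):
  M: 0.139129×0.574564 = 0.079939
  M+2: 0.139129×0.366872 + 0.467742×0.574564 = 0.319790
  M+4: 0.139129×0.058564 + 0.467742×0.366872 + 0.393129×0.574564 = 0.405627
  M+6: 0.467742×0.058564 + 0.393129×0.366872 = 0.171621
  M+8: 0.393129×0.058564 = 0.023023
Scale to base peak (0.405627) = 100: 19.7 : 78.8 : 100.0 : 42.3 : 5.7

19.7 : 78.8 : 100.0 : 42.3 : 5.7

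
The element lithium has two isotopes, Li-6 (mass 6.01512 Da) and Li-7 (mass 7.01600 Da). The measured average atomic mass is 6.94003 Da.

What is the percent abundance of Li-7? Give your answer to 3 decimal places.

Let x be the fractional abundance of Li-6; then Li-7 has abundance 1 − x.
6.01512·x + 7.01600·(1 − x) = 6.94003
(6.01512 − 7.01600)·x = 6.94003 − 7.01600
x = -0.07597 / -1.00088 = 0.07590 → 7.590% Li-6, 92.410% Li-7.

92.410%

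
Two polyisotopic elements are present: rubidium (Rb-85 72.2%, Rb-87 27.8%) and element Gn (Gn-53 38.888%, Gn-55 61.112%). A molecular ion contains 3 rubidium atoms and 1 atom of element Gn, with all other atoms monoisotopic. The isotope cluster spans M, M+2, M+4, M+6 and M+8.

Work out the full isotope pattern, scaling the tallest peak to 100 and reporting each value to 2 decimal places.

36.68 : 100.00 : 82.89 : 27.73 : 3.29

Rubidium pattern (n=3): 0.37636705 : 0.43475086 : 0.16739714 : 0.02148495
Element Gn pattern (n=1): 0.38888 : 0.61112
Convolve the two distributions (both contribute in 2-u steps):
  M: 0.37636705×0.38888 = 0.146362
  M+2: 0.37636705×0.61112 + 0.43475086×0.38888 = 0.399071
  M+4: 0.43475086×0.61112 + 0.16739714×0.38888 = 0.330782
  M+6: 0.16739714×0.61112 + 0.02148495×0.38888 = 0.110655
  M+8: 0.02148495×0.61112 = 0.013130
Scale to base peak (0.399071) = 100: 36.68 : 100.00 : 82.89 : 27.73 : 3.29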